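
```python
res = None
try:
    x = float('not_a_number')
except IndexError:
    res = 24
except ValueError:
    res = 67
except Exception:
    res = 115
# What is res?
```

Step-by-step execution trace:
1. `x = float('not_a_number')` raises ValueError.
2. `except IndexError` does not match ValueError; skipped.
3. `except ValueError` matches → res = 67.
4. Remaining except clauses are skipped.
Result: 67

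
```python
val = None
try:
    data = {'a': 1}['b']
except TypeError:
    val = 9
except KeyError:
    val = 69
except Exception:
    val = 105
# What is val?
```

Step-by-step execution trace:
1. `data = {'a': 1}['b']` raises KeyError.
2. `except TypeError` does not match KeyError; skipped.
3. `except KeyError` matches → val = 69.
4. Remaining except clauses are skipped.
Result: 69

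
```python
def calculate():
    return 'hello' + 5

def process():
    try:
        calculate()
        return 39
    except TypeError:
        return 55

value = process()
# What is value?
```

Step-by-step execution trace:
1. `process()` calls `calculate()`.
2. `calculate()` evaluates `'hello' + 5`, which raises TypeError; it propagates to the caller.
3. `return 39` is not reached.
4. `except TypeError` in process matches → returns 55.
5. value = 55.
Result: 55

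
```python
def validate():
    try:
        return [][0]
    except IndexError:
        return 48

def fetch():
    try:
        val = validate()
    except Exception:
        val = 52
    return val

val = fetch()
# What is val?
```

Step-by-step execution trace:
1. `fetch()` calls `validate()`.
2. In validate: `[][0]` raises IndexError; `except IndexError` catches it → returns 48.
3. In fetch: `val = validate()` → val = 48. No exception reaches fetch.
4. `except Exception` is skipped; fetch returns 48.
5. val = 48.
Result: 48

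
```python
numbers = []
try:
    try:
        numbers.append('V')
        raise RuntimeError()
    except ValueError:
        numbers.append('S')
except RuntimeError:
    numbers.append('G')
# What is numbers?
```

Step-by-step execution trace:
1. Inner try: `numbers.append('V')` → numbers = ['V'].
2. `raise RuntimeError()` raises RuntimeError.
3. Inner `except ValueError` does not match RuntimeError; exception propagates to outer try.
4. Outer `except RuntimeError` matches → `numbers.append('G')` → numbers = ['V', 'G'].
Result: ['V', 'G']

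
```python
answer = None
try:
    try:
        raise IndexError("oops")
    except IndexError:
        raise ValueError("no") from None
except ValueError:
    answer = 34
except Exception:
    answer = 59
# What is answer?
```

Step-by-step execution trace:
1. Inner try raises IndexError; inner `except IndexError` catches it.
2. `raise ValueError(...) from None` raises ValueError (from None suppresses __context__, but the active exception is still ValueError).
3. Outer `except ValueError` matches → answer = 34.
4. `except Exception` is not reached.
Result: 34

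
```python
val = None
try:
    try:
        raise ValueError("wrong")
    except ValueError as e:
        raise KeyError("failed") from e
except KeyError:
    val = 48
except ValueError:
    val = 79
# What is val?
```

Step-by-step execution trace:
1. Inner try raises ValueError; inner `except ValueError as e` catches it.
2. `raise KeyError(...) from e` raises KeyError (ValueError is attached as __cause__, but only KeyError is active).
3. Outer `except KeyError` matches → val = 48.
4. `except ValueError` is not reached.
Result: 48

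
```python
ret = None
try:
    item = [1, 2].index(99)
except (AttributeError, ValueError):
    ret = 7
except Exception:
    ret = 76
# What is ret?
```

Step-by-step execution trace:
1. `item = [1, 2].index(99)` raises ValueError.
2. `except (AttributeError, ValueError)` matches (ValueError is in the tuple) → ret = 7.
3. `except Exception` is not reached.
Result: 7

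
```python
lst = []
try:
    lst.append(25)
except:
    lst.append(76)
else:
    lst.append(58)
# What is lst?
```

Step-by-step execution trace:
1. try: `lst.append(25)` → lst = [25]. No exception raised.
2. `except` is skipped.
3. `else` runs (try completed without exception): `lst.append(58)` → lst = [25, 58].
Result: [25, 58]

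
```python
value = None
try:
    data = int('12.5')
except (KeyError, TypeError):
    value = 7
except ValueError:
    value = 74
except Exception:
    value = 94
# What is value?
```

Step-by-step execution trace:
1. `data = int('12.5')` raises ValueError.
2. `except (KeyError, TypeError)` does not match ValueError; skipped.
3. `except ValueError` matches (exact type match) → value = 74.
4. `except Exception` is not reached.
Result: 74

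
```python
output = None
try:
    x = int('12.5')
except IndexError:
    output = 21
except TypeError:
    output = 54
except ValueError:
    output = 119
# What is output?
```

Step-by-step execution trace:
1. `x = int('12.5')` raises ValueError.
2. `except IndexError` does not match ValueError; skipped.
3. `except TypeError` does not match ValueError; skipped.
4. `except ValueError` matches → output = 119.
Result: 119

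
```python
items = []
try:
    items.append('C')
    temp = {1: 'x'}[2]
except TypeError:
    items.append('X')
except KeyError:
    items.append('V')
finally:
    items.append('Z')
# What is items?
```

Step-by-step execution trace:
1. try: `items.append('C')` → items = ['C'].
2. `temp = {1: 'x'}[2]` raises KeyError.
3. `except TypeError` does not match KeyError; skipped.
4. `except KeyError` matches → `items.append('V')` → items = ['C', 'V'].
5. finally always runs: `items.append('Z')` → items = ['C', 'V', 'Z'].
Result: ['C', 'V', 'Z']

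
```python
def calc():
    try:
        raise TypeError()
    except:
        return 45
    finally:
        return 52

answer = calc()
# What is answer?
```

Step-by-step execution trace:
1. `calc()` enters try: `raise TypeError()` raises TypeError.
2. bare `except` matches → `return 45` sets pending return value 45.
3. Before returning, `finally: return 52` runs and overrides the pending return.
4. calc() returns 52 → answer = 52.
Result: 52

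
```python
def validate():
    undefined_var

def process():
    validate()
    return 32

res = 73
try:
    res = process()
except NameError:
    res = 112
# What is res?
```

Step-by-step execution trace:
1. res starts at 73.
2. try: `process()` calls `validate()`.
3. `validate()` evaluates `undefined_var`, which raises NameError; it propagates through process (uncaught).
4. `return 32` in process is not reached; the assignment to res does not complete.
5. `except NameError` matches → res = 112.
Result: 112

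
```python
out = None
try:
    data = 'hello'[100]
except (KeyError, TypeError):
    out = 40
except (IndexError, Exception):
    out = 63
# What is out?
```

Step-by-step execution trace:
1. `data = 'hello'[100]` raises IndexError.
2. `except (KeyError, TypeError)` does not match IndexError; skipped.
3. `except (IndexError, Exception)` matches (IndexError is in the tuple) → out = 63.
Result: 63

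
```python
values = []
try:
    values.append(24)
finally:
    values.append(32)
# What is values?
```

Step-by-step execution trace:
1. try: `values.append(24)` → values = [24].
2. The try body completes without raising.
3. finally always runs: `values.append(32)` → values = [24, 32].
Result: [24, 32]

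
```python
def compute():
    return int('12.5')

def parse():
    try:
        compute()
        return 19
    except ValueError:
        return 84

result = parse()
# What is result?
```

Step-by-step execution trace:
1. `parse()` calls `compute()`.
2. `compute()` evaluates `int('12.5')`, which raises ValueError; it propagates to the caller.
3. `return 19` is not reached.
4. `except ValueError` in parse matches → returns 84.
5. result = 84.
Result: 84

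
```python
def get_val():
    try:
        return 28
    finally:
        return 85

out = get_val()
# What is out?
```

Step-by-step execution trace:
1. `get_val()` enters try: `return 28` sets pending return value 28.
2. Before returning, `finally: return 85` runs and overrides the pending return.
3. get_val() returns 85 → out = 85.
Result: 85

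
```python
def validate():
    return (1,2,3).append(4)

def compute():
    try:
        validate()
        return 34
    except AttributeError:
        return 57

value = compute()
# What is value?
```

Step-by-step execution trace:
1. `compute()` calls `validate()`.
2. `validate()` evaluates `(1,2,3).append(4)`, which raises AttributeError; it propagates to the caller.
3. `return 34` is not reached.
4. `except AttributeError` in compute matches → returns 57.
5. value = 57.
Result: 57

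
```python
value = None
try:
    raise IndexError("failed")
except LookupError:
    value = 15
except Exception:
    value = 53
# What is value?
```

Step-by-step execution trace:
1. `raise IndexError(...)` raises IndexError.
2. `except LookupError` matches (IndexError is a subclass of LookupError) → value = 15.
3. `except Exception` is not reached.
Result: 15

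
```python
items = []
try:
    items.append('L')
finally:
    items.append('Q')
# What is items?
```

Step-by-step execution trace:
1. try: `items.append('L')` → items = ['L'].
2. The try body completes without raising.
3. finally always runs: `items.append('Q')` → items = ['L', 'Q'].
Result: ['L', 'Q']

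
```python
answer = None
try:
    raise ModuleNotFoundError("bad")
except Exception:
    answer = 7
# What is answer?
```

Step-by-step execution trace:
1. `raise ModuleNotFoundError(...)` raises ModuleNotFoundError.
2. `except Exception` matches (ModuleNotFoundError is a subclass of Exception) → answer = 7.
Result: 7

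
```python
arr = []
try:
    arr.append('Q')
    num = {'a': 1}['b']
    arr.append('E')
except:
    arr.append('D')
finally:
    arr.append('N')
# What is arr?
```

Step-by-step execution trace:
1. try: `arr.append('Q')` → arr = ['Q'].
2. `num = {'a': 1}['b']` raises KeyError; `arr.append('E')` is not reached.
3. bare `except` matches → `arr.append('D')` → arr = ['Q', 'D'].
4. finally always runs: `arr.append('N')` → arr = ['Q', 'D', 'N'].
Result: ['Q', 'D', 'N']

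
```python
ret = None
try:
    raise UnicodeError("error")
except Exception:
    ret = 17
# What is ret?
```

Step-by-step execution trace:
1. `raise UnicodeError(...)` raises UnicodeError.
2. `except Exception` matches (UnicodeError is a subclass of Exception) → ret = 17.
Result: 17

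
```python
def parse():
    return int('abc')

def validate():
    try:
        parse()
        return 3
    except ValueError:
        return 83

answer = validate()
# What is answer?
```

Step-by-step execution trace:
1. `validate()` calls `parse()`.
2. `parse()` evaluates `int('abc')`, which raises ValueError; it propagates to the caller.
3. `return 3` is not reached.
4. `except ValueError` in validate matches → returns 83.
5. answer = 83.
Result: 83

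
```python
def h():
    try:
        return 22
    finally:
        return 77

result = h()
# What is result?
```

Step-by-step execution trace:
1. `h()` enters try: `return 22` sets pending return value 22.
2. Before returning, `finally: return 77` runs and overrides the pending return.
3. h() returns 77 → result = 77.
Result: 77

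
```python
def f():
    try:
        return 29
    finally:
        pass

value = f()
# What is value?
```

Step-by-step execution trace:
1. `f()` enters try: `return 29` sets pending return value 29.
2. Before returning, `finally: pass` runs (no effect).
3. f() returns 29 → value = 29.
Result: 29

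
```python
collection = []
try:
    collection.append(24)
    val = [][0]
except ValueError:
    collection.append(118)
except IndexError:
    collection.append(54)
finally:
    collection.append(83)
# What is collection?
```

Step-by-step execution trace:
1. try: `collection.append(24)` → collection = [24].
2. `val = [][0]` raises IndexError.
3. `except ValueError` does not match IndexError; skipped.
4. `except IndexError` matches → `collection.append(54)` → collection = [24, 54].
5. finally always runs: `collection.append(83)` → collection = [24, 54, 83].
Result: [24, 54, 83]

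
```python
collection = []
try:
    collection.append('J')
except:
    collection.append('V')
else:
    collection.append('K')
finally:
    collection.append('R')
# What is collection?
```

Step-by-step execution trace:
1. try: `collection.append('J')` → collection = ['J']. No exception raised.
2. `except` is skipped.
3. `else` runs: `collection.append('K')` → collection = ['J', 'K'].
4. `finally` always runs: `collection.append('R')` → collection = ['J', 'K', 'R'].
Result: ['J', 'K', 'R']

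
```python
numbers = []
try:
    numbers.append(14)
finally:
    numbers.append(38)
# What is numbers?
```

Step-by-step execution trace:
1. try: `numbers.append(14)` → numbers = [14].
2. The try body completes without raising.
3. finally always runs: `numbers.append(38)` → numbers = [14, 38].
Result: [14, 38]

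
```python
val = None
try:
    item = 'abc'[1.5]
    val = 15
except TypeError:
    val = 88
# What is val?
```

Step-by-step execution trace:
1. `item = 'abc'[1.5]` raises TypeError.
2. `val = 15` is not reached.
3. `except TypeError` matches → val = 88.
Result: 88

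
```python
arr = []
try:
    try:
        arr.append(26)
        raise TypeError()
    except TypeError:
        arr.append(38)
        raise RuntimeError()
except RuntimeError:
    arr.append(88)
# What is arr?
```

Step-by-step execution trace:
1. Inner try: `arr.append(26)` → arr = [26].
2. `raise TypeError()` raises TypeError.
3. Inner `except TypeError` matches → `arr.append(38)` → arr = [26, 38].
4. `raise RuntimeError()` raises RuntimeError; propagates to outer try.
5. Outer `except RuntimeError` matches → `arr.append(88)` → arr = [26, 38, 88].
Result: [26, 38, 88]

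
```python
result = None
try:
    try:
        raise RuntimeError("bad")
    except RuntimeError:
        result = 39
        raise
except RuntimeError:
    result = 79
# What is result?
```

Step-by-step execution trace:
1. Inner try: `raise RuntimeError("bad")` raises RuntimeError.
2. Inner `except RuntimeError` matches → result = 39.
3. bare `raise` re-raises the same RuntimeError.
4. Outer `except RuntimeError` matches → result = 79.
Result: 79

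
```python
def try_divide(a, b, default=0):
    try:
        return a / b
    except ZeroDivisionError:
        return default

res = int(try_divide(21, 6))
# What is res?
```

Step-by-step execution trace:
1. `try_divide(21, 6)` enters try: `return 21 / 6` → returns 3.5. No exception raised.
2. `except ZeroDivisionError` is skipped.
3. `int(3.5)` → 3 → res = 3.
Result: 3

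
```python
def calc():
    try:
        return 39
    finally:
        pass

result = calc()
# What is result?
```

Step-by-step execution trace:
1. `calc()` enters try: `return 39` sets pending return value 39.
2. Before returning, `finally: pass` runs (no effect).
3. calc() returns 39 → result = 39.
Result: 39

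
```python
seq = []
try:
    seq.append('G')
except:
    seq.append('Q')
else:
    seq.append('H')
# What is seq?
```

Step-by-step execution trace:
1. try: `seq.append('G')` → seq = ['G']. No exception raised.
2. `except` is skipped.
3. `else` runs (try completed without exception): `seq.append('H')` → seq = ['G', 'H'].
Result: ['G', 'H']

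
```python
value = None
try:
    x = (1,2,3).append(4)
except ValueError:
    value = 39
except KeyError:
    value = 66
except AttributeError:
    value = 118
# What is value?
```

Step-by-step execution trace:
1. `x = (1,2,3).append(4)` raises AttributeError.
2. `except ValueError` does not match AttributeError; skipped.
3. `except KeyError` does not match AttributeError; skipped.
4. `except AttributeError` matches → value = 118.
Result: 118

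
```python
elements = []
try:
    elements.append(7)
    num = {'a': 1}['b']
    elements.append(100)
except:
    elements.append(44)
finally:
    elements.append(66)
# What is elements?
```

Step-by-step execution trace:
1. try: `elements.append(7)` → elements = [7].
2. `num = {'a': 1}['b']` raises KeyError; `elements.append(100)` is not reached.
3. bare `except` matches → `elements.append(44)` → elements = [7, 44].
4. finally always runs: `elements.append(66)` → elements = [7, 44, 66].
Result: [7, 44, 66]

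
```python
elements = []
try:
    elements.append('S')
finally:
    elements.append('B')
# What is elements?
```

Step-by-step execution trace:
1. try: `elements.append('S')` → elements = ['S'].
2. The try body completes without raising.
3. finally always runs: `elements.append('B')` → elements = ['S', 'B'].
Result: ['S', 'B']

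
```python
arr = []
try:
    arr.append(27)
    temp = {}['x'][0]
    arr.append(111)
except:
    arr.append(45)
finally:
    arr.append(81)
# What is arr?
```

Step-by-step execution trace:
1. try: `arr.append(27)` → arr = [27].
2. `temp = {}['x'][0]` raises KeyError; `arr.append(111)` is not reached.
3. bare `except` matches → `arr.append(45)` → arr = [27, 45].
4. finally always runs: `arr.append(81)` → arr = [27, 45, 81].
Result: [27, 45, 81]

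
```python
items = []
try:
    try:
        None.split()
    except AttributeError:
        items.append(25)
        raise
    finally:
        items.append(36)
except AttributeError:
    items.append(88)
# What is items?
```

Step-by-step execution trace:
1. Inner try: `None.split()` raises AttributeError.
2. Inner `except AttributeError` matches → `items.append(25)` → items = [25].
3. bare `raise` re-raises AttributeError.
4. Inner `finally` runs during unwinding: `items.append(36)` → items = [25, 36].
5. Outer `except AttributeError` matches → `items.append(88)` → items = [25, 36, 88].
Result: [25, 36, 88]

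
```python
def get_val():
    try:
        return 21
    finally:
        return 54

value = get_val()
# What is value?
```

Step-by-step execution trace:
1. `get_val()` enters try: `return 21` sets pending return value 21.
2. Before returning, `finally: return 54` runs and overrides the pending return.
3. get_val() returns 54 → value = 54.
Result: 54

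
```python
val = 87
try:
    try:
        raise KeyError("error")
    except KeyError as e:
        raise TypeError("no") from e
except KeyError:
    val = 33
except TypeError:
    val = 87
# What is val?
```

Step-by-step execution trace:
1. Inner try raises KeyError; inner `except KeyError as e` catches it.
2. `raise TypeError(...) from e` raises TypeError (KeyError is attached as __cause__, but only TypeError is active).
3. Outer `except KeyError` does not match TypeError; skipped.
4. Outer `except TypeError` matches → val = 87.
Result: 87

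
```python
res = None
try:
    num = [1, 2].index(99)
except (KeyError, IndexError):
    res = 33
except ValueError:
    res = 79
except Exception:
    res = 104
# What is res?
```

Step-by-step execution trace:
1. `num = [1, 2].index(99)` raises ValueError.
2. `except (KeyError, IndexError)` does not match ValueError; skipped.
3. `except ValueError` matches (exact type match) → res = 79.
4. `except Exception` is not reached.
Result: 79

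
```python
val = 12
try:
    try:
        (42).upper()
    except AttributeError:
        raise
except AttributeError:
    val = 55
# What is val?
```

Step-by-step execution trace:
1. Inner try: `(42).upper()` raises AttributeError.
2. Inner `except AttributeError` matches; bare `raise` re-raises the same AttributeError.
3. Outer `except AttributeError` matches → val = 55.
Result: 55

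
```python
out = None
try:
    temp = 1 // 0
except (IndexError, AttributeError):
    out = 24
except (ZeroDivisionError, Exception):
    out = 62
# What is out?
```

Step-by-step execution trace:
1. `temp = 1 // 0` raises ZeroDivisionError.
2. `except (IndexError, AttributeError)` does not match ZeroDivisionError; skipped.
3. `except (ZeroDivisionError, Exception)` matches (ZeroDivisionError is in the tuple) → out = 62.
Result: 62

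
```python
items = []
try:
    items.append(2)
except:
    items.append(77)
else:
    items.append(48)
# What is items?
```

Step-by-step execution trace:
1. try: `items.append(2)` → items = [2]. No exception raised.
2. `except` is skipped.
3. `else` runs (try completed without exception): `items.append(48)` → items = [2, 48].
Result: [2, 48]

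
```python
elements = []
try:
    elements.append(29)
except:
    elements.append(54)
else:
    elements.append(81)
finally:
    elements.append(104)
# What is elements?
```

Step-by-step execution trace:
1. try: `elements.append(29)` → elements = [29]. No exception raised.
2. `except` is skipped.
3. `else` runs: `elements.append(81)` → elements = [29, 81].
4. `finally` always runs: `elements.append(104)` → elements = [29, 81, 104].
Result: [29, 81, 104]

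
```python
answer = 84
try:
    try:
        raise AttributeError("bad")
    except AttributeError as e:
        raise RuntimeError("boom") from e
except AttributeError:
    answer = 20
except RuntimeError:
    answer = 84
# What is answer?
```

Step-by-step execution trace:
1. Inner try raises AttributeError; inner `except AttributeError as e` catches it.
2. `raise RuntimeError(...) from e` raises RuntimeError (AttributeError is attached as __cause__, but only RuntimeError is active).
3. Outer `except AttributeError` does not match RuntimeError; skipped.
4. Outer `except RuntimeError` matches → answer = 84.
Result: 84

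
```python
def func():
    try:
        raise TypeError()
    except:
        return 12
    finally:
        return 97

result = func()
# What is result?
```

Step-by-step execution trace:
1. `func()` enters try: `raise TypeError()` raises TypeError.
2. bare `except` matches → `return 12` sets pending return value 12.
3. Before returning, `finally: return 97` runs and overrides the pending return.
4. func() returns 97 → result = 97.
Result: 97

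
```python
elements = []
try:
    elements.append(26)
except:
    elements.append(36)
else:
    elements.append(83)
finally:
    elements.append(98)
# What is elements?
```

Step-by-step execution trace:
1. try: `elements.append(26)` → elements = [26]. No exception raised.
2. `except` is skipped.
3. `else` runs: `elements.append(83)` → elements = [26, 83].
4. `finally` always runs: `elements.append(98)` → elements = [26, 83, 98].
Result: [26, 83, 98]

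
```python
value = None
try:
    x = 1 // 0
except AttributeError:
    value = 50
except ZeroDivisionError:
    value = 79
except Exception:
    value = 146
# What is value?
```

Step-by-step execution trace:
1. `x = 1 // 0` raises ZeroDivisionError.
2. `except AttributeError` does not match ZeroDivisionError; skipped.
3. `except ZeroDivisionError` matches → value = 79.
4. Remaining except clauses are skipped.
Result: 79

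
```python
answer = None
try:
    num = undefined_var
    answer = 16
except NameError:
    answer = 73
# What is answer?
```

Step-by-step execution trace:
1. `num = undefined_var` raises NameError.
2. `answer = 16` is not reached.
3. `except NameError` matches → answer = 73.
Result: 73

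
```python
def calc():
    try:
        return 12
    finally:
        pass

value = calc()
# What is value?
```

Step-by-step execution trace:
1. `calc()` enters try: `return 12` sets pending return value 12.
2. Before returning, `finally: pass` runs (no effect).
3. calc() returns 12 → value = 12.
Result: 12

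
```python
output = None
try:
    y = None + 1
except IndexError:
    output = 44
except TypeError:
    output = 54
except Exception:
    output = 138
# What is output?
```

Step-by-step execution trace:
1. `y = None + 1` raises TypeError.
2. `except IndexError` does not match TypeError; skipped.
3. `except TypeError` matches → output = 54.
4. Remaining except clauses are skipped.
Result: 54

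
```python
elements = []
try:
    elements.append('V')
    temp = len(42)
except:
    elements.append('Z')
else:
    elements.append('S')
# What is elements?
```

Step-by-step execution trace:
1. try: `elements.append('V')` → elements = ['V'].
2. `temp = len(42)` raises TypeError.
3. bare `except` matches → `elements.append('Z')` → elements = ['V', 'Z'].
4. `else` is skipped (an exception was raised).
Result: ['V', 'Z']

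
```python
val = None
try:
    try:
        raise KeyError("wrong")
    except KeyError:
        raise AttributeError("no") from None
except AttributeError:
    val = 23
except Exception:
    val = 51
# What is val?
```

Step-by-step execution trace:
1. Inner try raises KeyError; inner `except KeyError` catches it.
2. `raise AttributeError(...) from None` raises AttributeError (from None suppresses __context__, but the active exception is still AttributeError).
3. Outer `except AttributeError` matches → val = 23.
4. `except Exception` is not reached.
Result: 23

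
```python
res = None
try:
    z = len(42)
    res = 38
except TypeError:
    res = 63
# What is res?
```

Step-by-step execution trace:
1. `z = len(42)` raises TypeError.
2. `res = 38` is not reached.
3. `except TypeError` matches → res = 63.
Result: 63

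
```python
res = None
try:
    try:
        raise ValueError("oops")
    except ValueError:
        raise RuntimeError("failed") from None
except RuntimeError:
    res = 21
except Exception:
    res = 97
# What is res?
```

Step-by-step execution trace:
1. Inner try raises ValueError; inner `except ValueError` catches it.
2. `raise RuntimeError(...) from None` raises RuntimeError (from None suppresses __context__, but the active exception is still RuntimeError).
3. Outer `except RuntimeError` matches → res = 21.
4. `except Exception` is not reached.
Result: 21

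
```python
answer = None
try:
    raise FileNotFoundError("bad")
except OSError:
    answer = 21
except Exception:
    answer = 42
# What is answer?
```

Step-by-step execution trace:
1. `raise FileNotFoundError(...)` raises FileNotFoundError.
2. `except OSError` matches (FileNotFoundError is a subclass of OSError) → answer = 21.
3. `except Exception` is not reached.
Result: 21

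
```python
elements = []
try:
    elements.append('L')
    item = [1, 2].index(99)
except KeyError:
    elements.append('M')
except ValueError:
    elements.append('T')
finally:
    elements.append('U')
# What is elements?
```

Step-by-step execution trace:
1. try: `elements.append('L')` → elements = ['L'].
2. `item = [1, 2].index(99)` raises ValueError.
3. `except KeyError` does not match ValueError; skipped.
4. `except ValueError` matches → `elements.append('T')` → elements = ['L', 'T'].
5. finally always runs: `elements.append('U')` → elements = ['L', 'T', 'U'].
Result: ['L', 'T', 'U']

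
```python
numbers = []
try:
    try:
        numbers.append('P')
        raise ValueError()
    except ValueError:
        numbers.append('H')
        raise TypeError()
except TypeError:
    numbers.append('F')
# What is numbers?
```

Step-by-step execution trace:
1. Inner try: `numbers.append('P')` → numbers = ['P'].
2. `raise ValueError()` raises ValueError.
3. Inner `except ValueError` matches → `numbers.append('H')` → numbers = ['P', 'H'].
4. `raise TypeError()` raises TypeError; propagates to outer try.
5. Outer `except TypeError` matches → `numbers.append('F')` → numbers = ['P', 'H', 'F'].
Result: ['P', 'H', 'F']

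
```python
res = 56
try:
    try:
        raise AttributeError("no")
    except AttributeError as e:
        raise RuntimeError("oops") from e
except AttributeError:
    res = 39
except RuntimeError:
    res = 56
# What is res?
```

Step-by-step execution trace:
1. Inner try raises AttributeError; inner `except AttributeError as e` catches it.
2. `raise RuntimeError(...) from e` raises RuntimeError (AttributeError is attached as __cause__, but only RuntimeError is active).
3. Outer `except AttributeError` does not match RuntimeError; skipped.
4. Outer `except RuntimeError` matches → res = 56.
Result: 56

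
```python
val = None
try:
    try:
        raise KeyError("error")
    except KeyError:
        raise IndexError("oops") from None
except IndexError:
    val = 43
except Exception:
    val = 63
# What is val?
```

Step-by-step execution trace:
1. Inner try raises KeyError; inner `except KeyError` catches it.
2. `raise IndexError(...) from None` raises IndexError (from None suppresses __context__, but the active exception is still IndexError).
3. Outer `except IndexError` matches → val = 43.
4. `except Exception` is not reached.
Result: 43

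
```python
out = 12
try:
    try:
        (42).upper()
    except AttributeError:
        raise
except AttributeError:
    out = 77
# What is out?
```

Step-by-step execution trace:
1. Inner try: `(42).upper()` raises AttributeError.
2. Inner `except AttributeError` matches; bare `raise` re-raises the same AttributeError.
3. Outer `except AttributeError` matches → out = 77.
Result: 77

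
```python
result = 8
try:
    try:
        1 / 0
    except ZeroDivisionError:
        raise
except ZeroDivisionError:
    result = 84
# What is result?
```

Step-by-step execution trace:
1. Inner try: `1 / 0` raises ZeroDivisionError.
2. Inner `except ZeroDivisionError` matches; bare `raise` re-raises the same ZeroDivisionError.
3. Outer `except ZeroDivisionError` matches → result = 84.
Result: 84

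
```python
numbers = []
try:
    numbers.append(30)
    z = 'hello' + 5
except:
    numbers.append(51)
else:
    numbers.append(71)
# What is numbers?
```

Step-by-step execution trace:
1. try: `numbers.append(30)` → numbers = [30].
2. `z = 'hello' + 5` raises TypeError.
3. bare `except` matches → `numbers.append(51)` → numbers = [30, 51].
4. `else` is skipped (an exception was raised).
Result: [30, 51]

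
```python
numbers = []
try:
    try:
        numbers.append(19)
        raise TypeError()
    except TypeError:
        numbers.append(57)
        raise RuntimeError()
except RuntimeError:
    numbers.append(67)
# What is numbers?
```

Step-by-step execution trace:
1. Inner try: `numbers.append(19)` → numbers = [19].
2. `raise TypeError()` raises TypeError.
3. Inner `except TypeError` matches → `numbers.append(57)` → numbers = [19, 57].
4. `raise RuntimeError()` raises RuntimeError; propagates to outer try.
5. Outer `except RuntimeError` matches → `numbers.append(67)` → numbers = [19, 57, 67].
Result: [19, 57, 67]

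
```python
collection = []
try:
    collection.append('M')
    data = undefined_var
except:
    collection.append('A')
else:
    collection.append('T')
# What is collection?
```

Step-by-step execution trace:
1. try: `collection.append('M')` → collection = ['M'].
2. `data = undefined_var` raises NameError.
3. bare `except` matches → `collection.append('A')` → collection = ['M', 'A'].
4. `else` is skipped (an exception was raised).
Result: ['M', 'A']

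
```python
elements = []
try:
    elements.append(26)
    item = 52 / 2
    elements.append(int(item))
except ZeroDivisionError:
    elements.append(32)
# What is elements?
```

Step-by-step execution trace:
1. try: `elements.append(26)` → elements = [26].
2. `item = 52 / 2` → item = 26.0. No exception raised.
3. `elements.append(int(item))` → elements = [26, 26].
4. `except ZeroDivisionError` is skipped (no exception was raised).
Result: [26, 26]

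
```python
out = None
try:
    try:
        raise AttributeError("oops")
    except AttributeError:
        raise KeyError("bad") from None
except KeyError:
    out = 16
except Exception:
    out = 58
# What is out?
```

Step-by-step execution trace:
1. Inner try raises AttributeError; inner `except AttributeError` catches it.
2. `raise KeyError(...) from None` raises KeyError (from None suppresses __context__, but the active exception is still KeyError).
3. Outer `except KeyError` matches → out = 16.
4. `except Exception` is not reached.
Result: 16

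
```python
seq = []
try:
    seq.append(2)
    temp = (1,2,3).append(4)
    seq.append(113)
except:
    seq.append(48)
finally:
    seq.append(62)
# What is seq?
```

Step-by-step execution trace:
1. try: `seq.append(2)` → seq = [2].
2. `temp = (1,2,3).append(4)` raises AttributeError; `seq.append(113)` is not reached.
3. bare `except` matches → `seq.append(48)` → seq = [2, 48].
4. finally always runs: `seq.append(62)` → seq = [2, 48, 62].
Result: [2, 48, 62]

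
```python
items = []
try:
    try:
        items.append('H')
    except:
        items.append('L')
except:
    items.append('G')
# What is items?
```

Step-by-step execution trace:
1. Inner try: `items.append('H')` → items = ['H']. No exception raised.
2. Inner `except` is skipped.
3. Inner try completes normally; outer `except` is skipped.
Result: ['H']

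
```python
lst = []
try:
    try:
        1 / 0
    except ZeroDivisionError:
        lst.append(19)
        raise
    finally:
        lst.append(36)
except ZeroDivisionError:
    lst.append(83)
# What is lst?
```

Step-by-step execution trace:
1. Inner try: `1 / 0` raises ZeroDivisionError.
2. Inner `except ZeroDivisionError` matches → `lst.append(19)` → lst = [19].
3. bare `raise` re-raises ZeroDivisionError.
4. Inner `finally` runs during unwinding: `lst.append(36)` → lst = [19, 36].
5. Outer `except ZeroDivisionError` matches → `lst.append(83)` → lst = [19, 36, 83].
Result: [19, 36, 83]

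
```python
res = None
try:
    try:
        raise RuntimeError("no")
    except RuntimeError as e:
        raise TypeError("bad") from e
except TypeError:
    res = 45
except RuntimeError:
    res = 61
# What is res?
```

Step-by-step execution trace:
1. Inner try raises RuntimeError; inner `except RuntimeError as e` catches it.
2. `raise TypeError(...) from e` raises TypeError (RuntimeError is attached as __cause__, but only TypeError is active).
3. Outer `except TypeError` matches → res = 45.
4. `except RuntimeError` is not reached.
Result: 45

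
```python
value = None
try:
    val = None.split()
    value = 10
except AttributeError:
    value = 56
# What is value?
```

Step-by-step execution trace:
1. `val = None.split()` raises AttributeError.
2. `value = 10` is not reached.
3. `except AttributeError` matches → value = 56.
Result: 56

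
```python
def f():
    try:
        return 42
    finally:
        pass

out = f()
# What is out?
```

Step-by-step execution trace:
1. `f()` enters try: `return 42` sets pending return value 42.
2. Before returning, `finally: pass` runs (no effect).
3. f() returns 42 → out = 42.
Result: 42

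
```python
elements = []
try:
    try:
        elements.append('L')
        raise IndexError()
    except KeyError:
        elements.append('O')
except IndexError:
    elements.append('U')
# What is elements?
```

Step-by-step execution trace:
1. Inner try: `elements.append('L')` → elements = ['L'].
2. `raise IndexError()` raises IndexError.
3. Inner `except KeyError` does not match IndexError; exception propagates to outer try.
4. Outer `except IndexError` matches → `elements.append('U')` → elements = ['L', 'U'].
Result: ['L', 'U']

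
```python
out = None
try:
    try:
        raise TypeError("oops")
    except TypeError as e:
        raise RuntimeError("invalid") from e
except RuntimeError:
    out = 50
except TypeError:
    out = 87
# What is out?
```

Step-by-step execution trace:
1. Inner try raises TypeError; inner `except TypeError as e` catches it.
2. `raise RuntimeError(...) from e` raises RuntimeError (TypeError is attached as __cause__, but only RuntimeError is active).
3. Outer `except RuntimeError` matches → out = 50.
4. `except TypeError` is not reached.
Result: 50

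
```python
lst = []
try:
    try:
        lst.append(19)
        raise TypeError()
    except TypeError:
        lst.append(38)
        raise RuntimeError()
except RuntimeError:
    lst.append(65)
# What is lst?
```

Step-by-step execution trace:
1. Inner try: `lst.append(19)` → lst = [19].
2. `raise TypeError()` raises TypeError.
3. Inner `except TypeError` matches → `lst.append(38)` → lst = [19, 38].
4. `raise RuntimeError()` raises RuntimeError; propagates to outer try.
5. Outer `except RuntimeError` matches → `lst.append(65)` → lst = [19, 38, 65].
Result: [19, 38, 65]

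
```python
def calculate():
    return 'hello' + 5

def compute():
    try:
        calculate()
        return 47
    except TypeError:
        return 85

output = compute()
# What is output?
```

Step-by-step execution trace:
1. `compute()` calls `calculate()`.
2. `calculate()` evaluates `'hello' + 5`, which raises TypeError; it propagates to the caller.
3. `return 47` is not reached.
4. `except TypeError` in compute matches → returns 85.
5. output = 85.
Result: 85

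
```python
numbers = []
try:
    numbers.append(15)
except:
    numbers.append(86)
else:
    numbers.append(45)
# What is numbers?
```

Step-by-step execution trace:
1. try: `numbers.append(15)` → numbers = [15]. No exception raised.
2. `except` is skipped.
3. `else` runs (try completed without exception): `numbers.append(45)` → numbers = [15, 45].
Result: [15, 45]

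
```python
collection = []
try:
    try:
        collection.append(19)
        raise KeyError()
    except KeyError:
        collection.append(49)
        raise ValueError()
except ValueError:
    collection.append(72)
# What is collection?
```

Step-by-step execution trace:
1. Inner try: `collection.append(19)` → collection = [19].
2. `raise KeyError()` raises KeyError.
3. Inner `except KeyError` matches → `collection.append(49)` → collection = [19, 49].
4. `raise ValueError()` raises ValueError; propagates to outer try.
5. Outer `except ValueError` matches → `collection.append(72)` → collection = [19, 49, 72].
Result: [19, 49, 72]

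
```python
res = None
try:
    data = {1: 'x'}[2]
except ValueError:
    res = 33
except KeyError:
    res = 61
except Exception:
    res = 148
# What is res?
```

Step-by-step execution trace:
1. `data = {1: 'x'}[2]` raises KeyError.
2. `except ValueError` does not match KeyError; skipped.
3. `except KeyError` matches → res = 61.
4. Remaining except clauses are skipped.
Result: 61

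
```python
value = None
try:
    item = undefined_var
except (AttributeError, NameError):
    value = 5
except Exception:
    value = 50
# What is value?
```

Step-by-step execution trace:
1. `item = undefined_var` raises NameError.
2. `except (AttributeError, NameError)` matches (NameError is in the tuple) → value = 5.
3. `except Exception` is not reached.
Result: 5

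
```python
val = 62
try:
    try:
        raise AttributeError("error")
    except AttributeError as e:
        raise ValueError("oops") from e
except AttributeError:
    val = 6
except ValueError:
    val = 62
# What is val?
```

Step-by-step execution trace:
1. Inner try raises AttributeError; inner `except AttributeError as e` catches it.
2. `raise ValueError(...) from e` raises ValueError (AttributeError is attached as __cause__, but only ValueError is active).
3. Outer `except AttributeError` does not match ValueError; skipped.
4. Outer `except ValueError` matches → val = 62.
Result: 62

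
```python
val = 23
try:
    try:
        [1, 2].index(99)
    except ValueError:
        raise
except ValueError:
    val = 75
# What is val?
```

Step-by-step execution trace:
1. Inner try: `[1, 2].index(99)` raises ValueError.
2. Inner `except ValueError` matches; bare `raise` re-raises the same ValueError.
3. Outer `except ValueError` matches → val = 75.
Result: 75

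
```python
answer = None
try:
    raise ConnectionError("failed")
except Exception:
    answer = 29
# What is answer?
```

Step-by-step execution trace:
1. `raise ConnectionError(...)` raises ConnectionError.
2. `except Exception` matches (ConnectionError is a subclass of Exception) → answer = 29.
Result: 29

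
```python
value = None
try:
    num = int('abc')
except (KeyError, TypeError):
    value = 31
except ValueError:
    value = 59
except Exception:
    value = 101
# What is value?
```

Step-by-step execution trace:
1. `num = int('abc')` raises ValueError.
2. `except (KeyError, TypeError)` does not match ValueError; skipped.
3. `except ValueError` matches (exact type match) → value = 59.
4. `except Exception` is not reached.
Result: 59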